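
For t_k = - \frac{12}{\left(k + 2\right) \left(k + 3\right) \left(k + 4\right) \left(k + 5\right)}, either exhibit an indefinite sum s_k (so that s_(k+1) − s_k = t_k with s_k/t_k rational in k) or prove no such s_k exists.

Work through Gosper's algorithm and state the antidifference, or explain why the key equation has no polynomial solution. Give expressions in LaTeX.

Step 1: r(k) = (k + 2)/(k + 6).
Take A(k)=k + 2, B(k)=k + 6, C(k)=1.
Key eq: (k + 2)·f(k+1) = (k + 5)·f(k) + (1).
d = 3 from the (1,1,0) case.
Coefficient equations give f(k) = k*(k**2 + 9*k + 26)/72.
Get s_k = R·t_k = k*(-k**2 - 9*k - 26)/(6*(k + 2)*(k + 3)*(k + 4)) with R(k) = B(k−1)f(k)/C(k) = k*(k + 5)*(k**2 + 9*k + 26)/72.
Verify: -12/(k**4 + 14*k**3 + 71*k**2 + 154*k + 120) matches t_k.

s_k = \frac{k \left(- k^{2} - 9 k - 26\right)}{6 \left(k + 2\right) \left(k + 3\right) \left(k + 4\right)}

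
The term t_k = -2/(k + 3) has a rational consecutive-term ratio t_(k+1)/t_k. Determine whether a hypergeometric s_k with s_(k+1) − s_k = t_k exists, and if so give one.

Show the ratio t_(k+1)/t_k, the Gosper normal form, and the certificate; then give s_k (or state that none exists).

Ratio r(k) = (k + 3)/(k + 4).
So A=k + 3 and B=k + 4, with C=1.
Set up (k + 3)·f(k+1) − (k + 3)·f(k) − (1) = 0.
Degrees (1,1,0) ⇒ d ≤ 0.
f = c0 ⇒ A·f(k+1) − B(k−1)·f(k) − C = -1. The system {-1 = 0} is inconsistent; no antidifference.

none — t_k is not Gosper-summable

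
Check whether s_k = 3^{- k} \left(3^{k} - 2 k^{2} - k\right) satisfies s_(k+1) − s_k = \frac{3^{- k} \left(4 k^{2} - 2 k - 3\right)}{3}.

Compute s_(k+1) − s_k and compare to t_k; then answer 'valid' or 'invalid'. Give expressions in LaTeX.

s_(k+1) = (3*3**k - k - 2*(k + 1)**2 - 1)/(3*3**k)
s_(k+1) − s_k = (4*k**2 - 2*k - 3)/(3*3**k)
(s_(k+1) − s_k) − t_k = 0

valid (s_(k+1) − s_k reduces to t_k)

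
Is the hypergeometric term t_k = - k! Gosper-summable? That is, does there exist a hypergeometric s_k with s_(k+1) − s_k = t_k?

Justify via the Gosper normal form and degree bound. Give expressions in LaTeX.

Compute t_(k+1)/t_k: get k + 1.
Take A(k)=k + 1, B(k)=1, C(k)=1.
f must satisfy (k + 1)·f(k+1) − (1)·f(k) = 1.
deg f ≤ -1 (via 1,0,0).
deg f ≤ -1 is impossible — no certificate.

No; the degree bound rules out any f.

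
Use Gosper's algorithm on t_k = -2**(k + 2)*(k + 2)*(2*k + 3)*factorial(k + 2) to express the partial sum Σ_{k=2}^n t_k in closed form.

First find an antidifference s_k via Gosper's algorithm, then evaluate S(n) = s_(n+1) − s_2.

S(n) = -8*2**n*n*factorial(n + 3) - 8*2**n*factorial(n + 3) + 768

t_(k+1)/t_k = (k + 3)**2*(4*k + 10)/((k + 2)*(2*k + 3)).
Normal form (A,B,C) = (2*k + 6, 1, k**2 + 7*k/2 + 3).
Need (2*k + 6)·f(k+1) − (1)·f(k) = k**2 + 7*k/2 + 3.
d = 1 from the (1,0,2) case.
Solve for f: f(k) = k/2 (degree 1 ≤ 1).
So s_k = (B(k−1)f/C)·t_k = (k/((k + 2)*(2*k + 3)))·t_k = -2**(k + 2)*k*factorial(k + 2).
Check: Δs_k = -2**(k + 2)*(k + 2)*(2*k + 3)*factorial(k + 2). ✓
Σ_(k=2)^n t_k = s_(n+1) − s_(2) = (-2**(n + 3)*(n + 1)*factorial(n + 3)) − (-768), i.e. -8*2**n*n*factorial(n + 3) - 8*2**n*factorial(n + 3) + 768.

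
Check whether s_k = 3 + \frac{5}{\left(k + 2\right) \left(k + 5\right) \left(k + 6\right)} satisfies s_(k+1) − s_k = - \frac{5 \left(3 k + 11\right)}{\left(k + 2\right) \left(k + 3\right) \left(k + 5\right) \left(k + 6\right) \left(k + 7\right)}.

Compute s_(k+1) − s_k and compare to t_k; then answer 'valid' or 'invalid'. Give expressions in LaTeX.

valid (s_(k+1) − s_k reduces to t_k)

s_(k+1) = 3 + 5/((k + 3)*(k + 6)*(k + 7))
s_(k+1) − s_k = 5*(-3*k - 11)/(k**5 + 23*k**4 + 203*k**3 + 853*k**2 + 1692*k + 1260)
(s_(k+1) − s_k) − t_k = 0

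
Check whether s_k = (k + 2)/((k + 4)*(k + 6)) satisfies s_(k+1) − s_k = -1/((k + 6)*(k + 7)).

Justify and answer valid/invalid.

s_(k+1) = (k + 3)/((k + 5)*(k + 7))
s_(k+1) − s_k = (-k**2 - 5*k + 2)/(k**4 + 22*k**3 + 179*k**2 + 638*k + 840)
(s_(k+1) − s_k) − t_k = 2*(2*k + 11)/(k**4 + 22*k**3 + 179*k**2 + 638*k + 840)

Invalid: residual 2*(2*k + 11)/(k**4 + 22*k**3 + 179*k**2 + 638*k + 840) ≠ 0.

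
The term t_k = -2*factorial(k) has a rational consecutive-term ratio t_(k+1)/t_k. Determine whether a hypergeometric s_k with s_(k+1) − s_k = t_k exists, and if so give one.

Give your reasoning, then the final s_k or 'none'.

none (Gosper's algorithm certifies no s_k)

Ratio r(k) = k + 1.
Take A(k)=k + 1, B(k)=1, C(k)=1.
Set up (k + 1)·f(k+1) − (1)·f(k) − (1) = 0.
deg f ≤ -1 (via 1,0,0).
deg f ≤ -1 is impossible — no certificate.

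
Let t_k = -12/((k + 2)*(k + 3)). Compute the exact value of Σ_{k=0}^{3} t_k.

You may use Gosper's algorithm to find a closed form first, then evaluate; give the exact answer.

Σ = -4

The ratio is (k + 2)/(k + 4).
So A=k + 2 and B=k + 4, with C=1.
Key eq: (k + 2)·f(k+1) = (k + 3)·f(k) + (1).
Degrees (1,1,0) ⇒ d ≤ 1.
Match coefficients ⇒ f(k) = k/2.
Certificate R = B(k−1)f/C = k*(k + 3)/2 gives s_k = -6*k/(k + 2).
Δs = -12/(k**2 + 5*k + 6), as required.
Evaluate s at k=4 and k=0: -4 and 0; difference -4.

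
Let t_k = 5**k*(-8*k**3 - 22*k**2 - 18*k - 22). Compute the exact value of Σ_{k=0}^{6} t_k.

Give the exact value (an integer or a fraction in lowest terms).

Compute t_(k+1)/t_k: get 5*(4*k**3 + 23*k**2 + 43*k + 35)/(4*k**3 + 11*k**2 + 9*k + 11).
Take A(k)=5, B(k)=1, C(k)=k**3 + 11*k**2/4 + 9*k/4 + 11/4.
Need (5)·f(k+1) − (1)·f(k) = k**3 + 11*k**2/4 + 9*k/4 + 11/4.
Degrees (0,0,3) ⇒ d ≤ 3.
Solving with deg f ≤ 3: f(k) = (2*k**3 - 2*k**2 + 2*k + 3)/8.
So s_k = (B(k−1)f/C)·t_k = ((2*k**3 - 2*k**2 + 2*k + 3)/(2*(4*k**3 + 11*k**2 + 9*k + 11)))·t_k = 5**k*(-2*k**3 + 2*k**2 - 2*k - 3).
Verify: 5**k*(-8*k**3 - 22*k**2 - 18*k - 22) matches t_k.
Telescoping: Σ = s_(7) − s_(0) = -47265625 − (-3) = -47265622.

Σ = -47265622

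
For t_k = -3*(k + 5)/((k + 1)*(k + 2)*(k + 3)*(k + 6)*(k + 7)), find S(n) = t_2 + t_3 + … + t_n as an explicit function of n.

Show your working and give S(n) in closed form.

S(n) = (-n**3 - 12*n**2 - 41*n + 54)/(96*(n**3 + 12*n**2 + 41*n + 42))

t_(k+1)/t_k = (k + 1)*(k + 6)**2/((k + 4)*(k + 5)*(k + 8)).
So A=k + 1 and B=k + 8, with C=k**3 + 14*k**2 + 65*k + 100.
Set up (k + 1)·f(k+1) − (k + 7)·f(k) − (k**3 + 14*k**2 + 65*k + 100) = 0.
Bound: deg f ≤ 6.
Match coefficients ⇒ f(k) = k*(k + 3)*(k + 4)**2*(k + 5)**2/36.
So s_k = (B(k−1)f/C)·t_k = (k*(k + 3)*(k + 4)*(k + 7)/36)·t_k = k*(-k**2 - 9*k - 20)/(12*(k**3 + 9*k**2 + 20*k + 12)).
Check: Δs_k = 3*(-k - 5)/(k**5 + 19*k**4 + 131*k**3 + 401*k**2 + 540*k + 252). ✓
Telescope: S(n) = s_(n+1) − s_(2) = (-n**3 - 12*n**2 - 41*n - 30)/(12*(n**3 + 12*n**2 + 41*n + 42)) − (-7/96) = (-n**3 - 12*n**2 - 41*n + 54)/(96*(n**3 + 12*n**2 + 41*n + 42)).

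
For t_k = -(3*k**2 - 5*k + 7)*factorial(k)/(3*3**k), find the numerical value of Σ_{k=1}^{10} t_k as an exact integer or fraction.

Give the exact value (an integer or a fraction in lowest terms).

Σ = -15276071/2187

Step 1: r(k) = (k + 1)*(-5*k + 3*(k + 1)**2 + 2)/(3*(3*k**2 - 5*k + 7)).
Take A(k)=k/3 + 1/3, B(k)=1, C(k)=k**2 - 5*k/3 + 7/3.
Key eq: (k/3 + 1/3)·f(k+1) = (1)·f(k) + (k**2 - 5*k/3 + 7/3).
Bound: deg f ≤ 1.
Match coefficients ⇒ f(k) = 3*k - 2.
Get s_k = R·t_k = -(3*k - 2)*factorial(k)/3**k with R(k) = B(k−1)f(k)/C(k) = 3*(3*k - 2)/(3*k**2 - 5*k + 7).
Check: Δs_k = -(3*k**2 - 5*k + 7)*factorial(k)/(3*3**k). ✓
Evaluate s at k=11 and k=1: -15276800/2187 and -1/3; difference -15276071/2187.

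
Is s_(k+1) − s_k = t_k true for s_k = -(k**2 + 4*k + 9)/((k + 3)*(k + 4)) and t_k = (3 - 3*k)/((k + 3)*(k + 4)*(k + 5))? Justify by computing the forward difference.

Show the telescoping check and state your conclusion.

valid; difference matches t_k

s_(k+1) = (-4*k - (k + 1)**2 - 13)/((k + 4)*(k + 5))
s_(k+1) − s_k = 3*(1 - k)/(k**3 + 12*k**2 + 47*k + 60)
(s_(k+1) − s_k) − t_k = 0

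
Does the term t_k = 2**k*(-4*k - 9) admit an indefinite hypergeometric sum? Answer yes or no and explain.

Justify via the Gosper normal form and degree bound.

r(k) = 2*(4*k + 13)/(4*k + 9) after simplifying.
A = 2, B = 1, C = k + 9/4.
Set up (2)·f(k+1) − (1)·f(k) − (k + 9/4) = 0.
deg f ≤ 1 (via 0,0,1).
Coefficient equations give f(k) = (4*k + 1)/4.
Then R = B(k−1)f/C = (4*k + 1)/(4*k + 9), so s_k = R(k)·t_k = 2**k*(-4*k - 1).
s_(k+1) − s_k = 2**k*(-4*k - 9) = t_k.

Yes. s_k = 2**k*(-4*k - 1).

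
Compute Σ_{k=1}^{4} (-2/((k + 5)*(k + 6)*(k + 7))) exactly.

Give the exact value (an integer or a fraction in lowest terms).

Σ = -17/1155

Step 1: r(k) = (k + 5)/(k + 8).
Factor: A=k + 5; B=k + 8; C=1.
Solve (k + 5)·f(k+1) − (k + 7)·f(k) = 1.
Bound: deg f ≤ 2.
A polynomial solution: f(k) = k*(k + 11)/60.
Certificate R = B(k−1)f/C = k*(k + 7)*(k + 11)/60 gives s_k = k*(-k - 11)/(30*(k + 5)*(k + 6)).
Check: Δs_k = -2/(k**3 + 18*k**2 + 107*k + 210). ✓
Σ_(k=1)^(4) t_k = s_(5) − s_(1) = -4/165 − (-1/105) = -17/1155.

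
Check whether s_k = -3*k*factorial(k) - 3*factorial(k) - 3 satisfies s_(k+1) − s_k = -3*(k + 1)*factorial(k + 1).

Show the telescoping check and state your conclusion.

s_(k+1) = -3*k**2*factorial(k) - 9*k*factorial(k) - 6*factorial(k) - 3
s_(k+1) − s_k = -3*(k + 1)*factorial(k + 1)
(s_(k+1) − s_k) − t_k = 0

valid; difference matches t_k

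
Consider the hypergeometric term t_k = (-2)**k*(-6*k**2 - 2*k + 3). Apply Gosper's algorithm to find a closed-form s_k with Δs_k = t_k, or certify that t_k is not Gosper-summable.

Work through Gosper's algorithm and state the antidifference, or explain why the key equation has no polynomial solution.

s_k = (-2)**k*(2*k**2 - 2*k - 1)

Ratio r(k) = 2*(-2*k - 6*(k + 1)**2 + 1)/(6*k**2 + 2*k - 3).
Normal form (A,B,C) = (-2, 1, k**2 + k/3 - 1/2).
f must satisfy (-2)·f(k+1) − (1)·f(k) = k**2 + k/3 - 1/2.
Degrees (0,0,2) ⇒ d ≤ 2.
Coefficient equations give f(k) = -(2*k**2 - 2*k - 1)/6.
R(k) = B(k−1)·f(k)/C(k) = -(2*k**2 - 2*k - 1)/(6*k**2 + 2*k - 3); s_k = R·t_k = (-2)**k*(2*k**2 - 2*k - 1).
Verify: (-2)**k*(-6*k**2 - 2*k + 3) matches t_k.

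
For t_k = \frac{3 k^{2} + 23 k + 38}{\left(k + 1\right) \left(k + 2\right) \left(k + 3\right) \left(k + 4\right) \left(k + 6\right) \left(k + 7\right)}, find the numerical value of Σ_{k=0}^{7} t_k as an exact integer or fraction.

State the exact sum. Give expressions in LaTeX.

Σ = 38/693

Compute t_(k+1)/t_k: get (k + 1)*(k + 6)*(23*k + 3*(k + 1)**2 + 61)/((k + 5)*(k + 8)*(3*k**2 + 23*k + 38)).
Gosper form: A/B · C(k+1)/C(k) with A=k + 1, B=k + 8, C=k**3 + 38*k**2/3 + 51*k + 190/3.
Key eq: (k + 1)·f(k+1) = (k + 7)·f(k) + (k**3 + 38*k**2/3 + 51*k + 190/3).
deg f ≤ 6 (via 1,1,3).
Solving with deg f ≤ 6: f(k) = k*(k + 2)*(k + 4)*(k + 5)*(k**2 + 10*k + 27)/54.
So s_k = (B(k−1)f/C)·t_k = (k*(k + 2)*(k + 4)*(k + 7)*(k**2 + 10*k + 27)/(18*(3*k**2 + 23*k + 38)))·t_k = k*(k**2 + 10*k + 27)/(18*(k**3 + 10*k**2 + 27*k + 18)).
s_(k+1) − s_k = (3*k**2 + 23*k + 38)/(k**6 + 23*k**5 + 207*k**4 + 925*k**3 + 2144*k**2 + 2412*k + 1008) = t_k.
Telescoping: Σ = s_(8) − s_(0) = 38/693 − (0) = 38/693.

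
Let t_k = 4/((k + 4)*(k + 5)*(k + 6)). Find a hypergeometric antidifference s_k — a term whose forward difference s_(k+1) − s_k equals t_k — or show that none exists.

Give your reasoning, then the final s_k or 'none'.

s_k = k*(k + 9)/(10*(k + 4)*(k + 5))

r(k) = (k + 4)/(k + 7) after simplifying.
Factor: A=k + 4; B=k + 7; C=1.
f must satisfy (k + 4)·f(k+1) − (k + 6)·f(k) = 1.
Degrees (1,1,0) ⇒ d ≤ 2.
Coefficient equations give f(k) = k*(k + 9)/40.
Get s_k = R·t_k = k*(k + 9)/(10*(k + 4)*(k + 5)) with R(k) = B(k−1)f(k)/C(k) = k*(k + 6)*(k + 9)/40.
Check: Δs_k = 4/(k**3 + 15*k**2 + 74*k + 120). ✓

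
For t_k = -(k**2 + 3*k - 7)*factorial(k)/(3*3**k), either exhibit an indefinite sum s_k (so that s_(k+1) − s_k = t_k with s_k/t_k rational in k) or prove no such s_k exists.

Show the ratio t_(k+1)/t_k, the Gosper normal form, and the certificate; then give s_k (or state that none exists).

s_k = -(k + 4)*factorial(k)/3**k

Compute t_(k+1)/t_k: get (k + 1)*(3*k + (k + 1)**2 - 4)/(3*(k**2 + 3*k - 7)).
Gosper form: A/B · C(k+1)/C(k) with A=k/3 + 1/3, B=1, C=k**2 + 3*k - 7.
f must satisfy (k/3 + 1/3)·f(k+1) − (1)·f(k) = k**2 + 3*k - 7.
Degrees (1,0,2) ⇒ d ≤ 1.
A polynomial solution: f(k) = 3*(k + 4).
R(k) = B(k−1)·f(k)/C(k) = 3*(k + 4)/(k**2 + 3*k - 7); s_k = R·t_k = -(k + 4)*factorial(k)/3**k.
Check: Δs_k = -(k**2 + 3*k - 7)*factorial(k)/(3*3**k). ✓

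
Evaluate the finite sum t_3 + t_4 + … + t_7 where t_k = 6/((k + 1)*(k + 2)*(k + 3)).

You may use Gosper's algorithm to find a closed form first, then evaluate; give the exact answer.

Σ = 7/60

r(k) = (k + 1)/(k + 4) after simplifying.
So A=k + 1 and B=k + 4, with C=1.
Solve (k + 1)·f(k+1) − (k + 3)·f(k) = 1.
Degrees (1,1,0) ⇒ d ≤ 2.
Solve for f: f(k) = k*(k + 3)/4 (degree 2 ≤ 2).
R(k) = B(k−1)·f(k)/C(k) = k*(k + 3)**2/4; s_k = R·t_k = 3*k*(k + 3)/(2*(k + 1)*(k + 2)).
Δs = 6/(k**3 + 6*k**2 + 11*k + 6), as required.
Sum = s_(8) − s_(3); s_(8) = 22/15, s_(3) = 27/20 ⇒ 7/60.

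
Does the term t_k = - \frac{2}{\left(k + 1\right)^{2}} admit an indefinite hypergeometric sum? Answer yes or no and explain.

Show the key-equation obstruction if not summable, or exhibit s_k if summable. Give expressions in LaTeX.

No — t_k has no hypergeometric antidifference.

Step 1: r(k) = (k + 1)**2/(k + 2)**2.
So A=k**2 + 2*k + 1 and B=k**2 + 4*k + 4, with C=1.
Need (k**2 + 2*k + 1)·f(k+1) − (k**2 + 2*k + 1)·f(k) = 1.
deg f ≤ 0 (via 2,2,0).
Put f(k) = c0: A·f(k+1) − B(k−1)·f(k) − C = -1; need -1 = 0 — inconsistent ⇒ no f, not summable.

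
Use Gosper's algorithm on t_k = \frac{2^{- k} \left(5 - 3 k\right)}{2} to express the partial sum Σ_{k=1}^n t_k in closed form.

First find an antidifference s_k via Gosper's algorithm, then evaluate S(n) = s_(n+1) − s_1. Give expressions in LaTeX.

S(n) = 2^{- n - 1} \left(- 2^{n} + 3 n + 1\right)

Compute t_(k+1)/t_k: get (3*k - 2)/(2*(3*k - 5)).
Factor: A=1/2; B=1; C=k - 5/3.
Set up (1/2)·f(k+1) − (1)·f(k) − (k - 5/3) = 0.
deg f ≤ 1 (via 0,0,1).
A polynomial solution: f(k) = -2*(3*k - 2)/3.
Then R = B(k−1)f/C = -2*(3*k - 2)/(3*k - 5), so s_k = R(k)·t_k = (3*k - 2)/2**k.
s_(k+1) − s_k = (5 - 3*k)/(2*2**k) = t_k.
s_(n+1) = 2**(-n - 1)*(3*n + 1) and s_(1) = 1/2, so S(n) = 2**(-n - 1)*(-2**n + 3*n + 1).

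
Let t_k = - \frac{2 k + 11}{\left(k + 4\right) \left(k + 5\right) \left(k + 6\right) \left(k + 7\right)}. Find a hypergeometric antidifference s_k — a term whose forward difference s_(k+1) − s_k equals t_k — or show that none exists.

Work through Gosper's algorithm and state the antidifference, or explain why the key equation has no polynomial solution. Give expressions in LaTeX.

Step 1: r(k) = (k + 4)*(2*k + 13)/((k + 8)*(2*k + 11)).
Gosper form: A/B · C(k+1)/C(k) with A=k + 4, B=k + 8, C=k + 11/2.
Need (k + 4)·f(k+1) − (k + 7)·f(k) = k + 11/2.
From deg A=1, deg B=1, deg C=1: d=3.
Match coefficients ⇒ f(k) = k*(k + 5)*(k + 10)/48.
Certificate R = B(k−1)f/C = k*(k + 5)*(k + 7)*(k + 10)/(24*(2*k + 11)) gives s_k = k*(-k - 10)/(24*(k**2 + 10*k + 24)).
Verify: (-2*k - 11)/(k**4 + 22*k**3 + 179*k**2 + 638*k + 840) matches t_k.

s_k = \frac{k \left(- k - 10\right)}{24 \left(k^{2} + 10 k + 24\right)}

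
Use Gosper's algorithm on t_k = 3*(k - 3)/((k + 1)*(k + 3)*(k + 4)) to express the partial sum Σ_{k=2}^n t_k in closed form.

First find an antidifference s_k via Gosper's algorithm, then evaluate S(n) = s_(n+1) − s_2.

t_(k+1)/t_k = (k - 2)*(k + 1)*(k + 3)/((k - 3)*(k + 2)*(k + 5)).
Gosper form: A/B · C(k+1)/C(k) with A=k + 1, B=k + 5, C=k**2 - k - 6.
f must satisfy (k + 1)·f(k+1) − (k + 4)·f(k) = k**2 - k - 6.
From deg A=1, deg B=1, deg C=2: d=3.
Coefficient equations give f(k) = -k*(2*k**2 + 21*k + 31)/9.
Certificate R = B(k−1)f/C = -k*(k + 4)*(2*k**2 + 21*k + 31)/(9*(k - 3)*(k + 2)) gives s_k = k*(-2*k**2 - 21*k - 31)/(3*(k**3 + 6*k**2 + 11*k + 6)).
Δs = 3*(k - 3)/(k**3 + 8*k**2 + 19*k + 12), as required.
Evaluate: s_(n+1) = (-2*n**3 - 27*n**2 - 79*n - 54)/(3*(n**3 + 9*n**2 + 26*n + 24)); subtract s_(2) = -9/10 ⇒ S(n) = (7*n**3 - 27*n**2 - 88*n + 108)/(30*(n**3 + 9*n**2 + 26*n + 24)).

S(n) = (7*n**3 - 27*n**2 - 88*n + 108)/(30*(n**3 + 9*n**2 + 26*n + 24))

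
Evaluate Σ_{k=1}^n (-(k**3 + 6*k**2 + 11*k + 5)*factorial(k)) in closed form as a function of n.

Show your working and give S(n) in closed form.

r(k) = (k**4 + 10*k**3 + 35*k**2 + 49*k + 23)/(k**3 + 6*k**2 + 11*k + 5) after simplifying.
So A=k + 1 and B=1, with C=k**3 + 6*k**2 + 11*k + 5.
Key eq: (k + 1)·f(k+1) = (1)·f(k) + (k**3 + 6*k**2 + 11*k + 5).
d = 2 from the (1,0,3) case.
A polynomial solution: f(k) = (k + 2)**2.
R(k) = B(k−1)·f(k)/C(k) = (k + 2)**2/(k**3 + 6*k**2 + 11*k + 5); s_k = R·t_k = -(k + 2)**2*factorial(k).
s_(k+1) − s_k = -(k**3 + 6*k**2 + 11*k + 5)*factorial(k) = t_k.
s_(n+1) = -(n + 3)**2*factorial(n + 1) and s_(1) = -9, so S(n) = -n**3*factorial(n) - 7*n**2*factorial(n) - 15*n*factorial(n) - 9*factorial(n) + 9.

S(n) = -n**3*factorial(n) - 7*n**2*factorial(n) - 15*n*factorial(n) - 9*factorial(n) + 9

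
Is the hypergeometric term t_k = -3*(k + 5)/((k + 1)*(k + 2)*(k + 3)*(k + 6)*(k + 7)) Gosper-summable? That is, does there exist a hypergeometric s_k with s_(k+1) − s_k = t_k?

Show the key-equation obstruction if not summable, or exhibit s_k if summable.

Compute t_(k+1)/t_k: get (k + 1)*(k + 6)**2/((k + 4)*(k + 5)*(k + 8)).
Gosper form: A/B · C(k+1)/C(k) with A=k + 1, B=k + 8, C=k**3 + 14*k**2 + 65*k + 100.
Key eq: (k + 1)·f(k+1) = (k + 7)·f(k) + (k**3 + 14*k**2 + 65*k + 100).
deg f ≤ 6 (via 1,1,3).
Solve for f: f(k) = k*(k + 3)*(k + 4)**2*(k + 5)**2/36 (degree 6 ≤ 6).
R(k) = B(k−1)·f(k)/C(k) = k*(k + 3)*(k + 4)*(k + 7)/36; s_k = R·t_k = k*(-k**2 - 9*k - 20)/(12*(k**3 + 9*k**2 + 20*k + 12)).
Check: Δs_k = 3*(-k - 5)/(k**5 + 19*k**4 + 131*k**3 + 401*k**2 + 540*k + 252). ✓

Yes. s_k = k*(-k**2 - 9*k - 20)/(12*(k**3 + 9*k**2 + 20*k + 12)).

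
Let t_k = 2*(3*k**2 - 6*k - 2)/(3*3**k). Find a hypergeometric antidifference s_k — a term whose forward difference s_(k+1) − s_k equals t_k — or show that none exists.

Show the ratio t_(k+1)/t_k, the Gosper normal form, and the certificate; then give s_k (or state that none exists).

t_(k+1)/t_k = (3*k**2 - 5)/(3*(3*k**2 - 6*k - 2)).
Gosper form: A/B · C(k+1)/C(k) with A=1/3, B=1, C=k**2 - 2*k - 2/3.
Need (1/3)·f(k+1) − (1)·f(k) = k**2 - 2*k - 2/3.
From deg A=0, deg B=0, deg C=2: d=2.
A polynomial solution: f(k) = -(3*k**2 - 3*k - 2)/2.
Get s_k = R·t_k = (-3*k**2 + 3*k + 2)/3**k with R(k) = B(k−1)f(k)/C(k) = -3*(3*k**2 - 3*k - 2)/(2*(3*k**2 - 6*k - 2)).
Δs = 2*(3*k**2 - 6*k - 2)/(3*3**k), as required.

s_k = (-3*k**2 + 3*k + 2)/3**k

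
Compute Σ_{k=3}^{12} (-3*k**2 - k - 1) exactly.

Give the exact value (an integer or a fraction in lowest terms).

r(k) = (k + 3*(k + 1)**2 + 2)/(3*k**2 + k + 1) after simplifying.
Gosper form: A/B · C(k+1)/C(k) with A=1, B=1, C=k**2 + k/3 + 1/3.
Solve (1)·f(k+1) − (1)·f(k) = k**2 + k/3 + 1/3.
Degrees (0,0,2) ⇒ d ≤ 3.
Solving with deg f ≤ 3: f(k) = k*(k**2 - k + 1)/3.
Then R = B(k−1)f/C = k*(k**2 - k + 1)/(3*k**2 + k + 1), so s_k = R(k)·t_k = k*(-k**2 + k - 1).
s_(k+1) − s_k = -3*k**2 - k - 1 = t_k.
Telescoping: Σ = s_(13) − s_(3) = -2041 − (-21) = -2020.

Σ = -2020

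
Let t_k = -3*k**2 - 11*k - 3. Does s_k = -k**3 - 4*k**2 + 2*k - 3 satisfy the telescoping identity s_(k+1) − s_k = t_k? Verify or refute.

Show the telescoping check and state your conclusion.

s_(k+1) = -k**3 - 7*k**2 - 9*k - 6
s_(k+1) − s_k = -3*k**2 - 11*k - 3
(s_(k+1) − s_k) − t_k = 0

valid (s_(k+1) − s_k reduces to t_k)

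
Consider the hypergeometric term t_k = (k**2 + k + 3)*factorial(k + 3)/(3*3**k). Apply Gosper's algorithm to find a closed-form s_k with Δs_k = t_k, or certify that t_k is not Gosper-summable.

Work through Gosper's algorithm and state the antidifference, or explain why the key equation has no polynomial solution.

s_k = (k - 1)*factorial(k + 3)/3**k

The ratio is (k + 4)*(k + (k + 1)**2 + 4)/(3*(k**2 + k + 3)).
Factor: A=k/3 + 4/3; B=1; C=k**2 + k + 3.
f must satisfy (k/3 + 4/3)·f(k+1) − (1)·f(k) = k**2 + k + 3.
d = 1 from the (1,0,2) case.
Coefficient equations give f(k) = 3*(k - 1).
R(k) = B(k−1)·f(k)/C(k) = 3*(k - 1)/(k**2 + k + 3); s_k = R·t_k = (k - 1)*factorial(k + 3)/3**k.
Check: Δs_k = (k**2 + k + 3)*factorial(k + 3)/(3*3**k). ✓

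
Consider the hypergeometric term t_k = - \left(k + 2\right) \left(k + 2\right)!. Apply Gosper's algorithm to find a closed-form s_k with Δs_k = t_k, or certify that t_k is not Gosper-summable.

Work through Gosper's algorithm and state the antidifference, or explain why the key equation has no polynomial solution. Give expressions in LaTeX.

s_k = - \left(k + 2\right)!

r(k) = (k + 3)**2/(k + 2) after simplifying.
A = k + 3, B = 1, C = k + 2.
Need (k + 3)·f(k+1) − (1)·f(k) = k + 2.
d = 0 from the (1,0,1) case.
Coefficient equations give f(k) = 1.
R(k) = B(k−1)·f(k)/C(k) = 1/(k + 2); s_k = R·t_k = -factorial(k + 2).
Δs = -(k + 2)*factorial(k + 2), as required.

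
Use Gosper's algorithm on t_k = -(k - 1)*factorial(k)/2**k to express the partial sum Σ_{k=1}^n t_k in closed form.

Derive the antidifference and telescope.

S(n) = (2**n - n*factorial(n) - factorial(n))/2**n

Compute t_(k+1)/t_k: get k*(k + 1)/(2*(k - 1)).
So A=k/2 + 1/2 and B=1, with C=k - 1.
f must satisfy (k/2 + 1/2)·f(k+1) − (1)·f(k) = k - 1.
From deg A=1, deg B=0, deg C=1: d=0.
Solving with deg f ≤ 0: f(k) = 2.
Certificate R = B(k−1)f/C = 2/(k - 1) gives s_k = -2**(1 - k)*factorial(k).
Δs = -(k - 1)*factorial(k)/2**k, as required.
s_(n+1) = -factorial(n + 1)/2**n and s_(1) = -1, so S(n) = (2**n - n*factorial(n) - factorial(n))/2**n.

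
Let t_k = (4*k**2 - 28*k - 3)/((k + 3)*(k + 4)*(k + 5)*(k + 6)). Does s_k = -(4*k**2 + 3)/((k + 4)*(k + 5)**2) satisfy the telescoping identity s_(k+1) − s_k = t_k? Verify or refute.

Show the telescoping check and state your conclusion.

Invalid: residual 2*(-8*k**3 - 16*k**2 + 140*k - 3)/(k**6 + 29*k**5 + 347*k**4 + 2191*k**3 + 7692*k**2 + 14220*k + 10800) ≠ 0.

s_(k+1) = (-4*(k + 1)**2 - 3)/((k + 5)*(k + 6)**2)
s_(k+1) − s_k = (4*k**3 - 12*k**2 - 187*k - 32)/(k**5 + 26*k**4 + 269*k**3 + 1384*k**2 + 3540*k + 3600)
(s_(k+1) − s_k) − t_k = 2*(-8*k**3 - 16*k**2 + 140*k - 3)/(k**6 + 29*k**5 + 347*k**4 + 2191*k**3 + 7692*k**2 + 14220*k + 10800)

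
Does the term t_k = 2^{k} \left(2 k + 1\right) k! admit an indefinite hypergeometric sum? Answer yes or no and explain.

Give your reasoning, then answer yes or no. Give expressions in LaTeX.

r(k) = 2*(k + 1)*(2*k + 3)/(2*k + 1) after simplifying.
Factor: A=2*k + 2; B=1; C=k + 1/2.
Solve (2*k + 2)·f(k+1) − (1)·f(k) = k + 1/2.
Degrees (1,0,1) ⇒ d ≤ 0.
A polynomial solution: f(k) = 1/2.
So s_k = (B(k−1)f/C)·t_k = (1/(2*k + 1))·t_k = 2**k*factorial(k).
s_(k+1) − s_k = 2**k*(2*k + 1)*factorial(k) = t_k.

Yes. s_k = 2^{k} k!.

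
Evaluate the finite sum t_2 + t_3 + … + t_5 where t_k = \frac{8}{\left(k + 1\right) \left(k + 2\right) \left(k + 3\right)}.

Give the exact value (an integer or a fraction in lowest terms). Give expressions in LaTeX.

Σ = 11/42

The ratio is (k + 1)/(k + 4).
Factor: A=k + 1; B=k + 4; C=1.
Solve (k + 1)·f(k+1) − (k + 3)·f(k) = 1.
Degrees (1,1,0) ⇒ d ≤ 2.
Coefficient equations give f(k) = k*(k + 3)/4.
So s_k = (B(k−1)f/C)·t_k = (k*(k + 3)**2/4)·t_k = 2*k*(k + 3)/((k + 1)*(k + 2)).
s_(k+1) − s_k = 8/(k**3 + 6*k**2 + 11*k + 6) = t_k.
Σ_(k=2)^(5) t_k = s_(6) − s_(2) = 27/14 − (5/3) = 11/42.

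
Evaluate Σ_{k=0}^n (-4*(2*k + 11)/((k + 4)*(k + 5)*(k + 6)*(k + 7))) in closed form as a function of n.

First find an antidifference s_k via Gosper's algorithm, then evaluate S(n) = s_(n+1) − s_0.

The ratio is (k + 4)*(2*k + 13)/((k + 8)*(2*k + 11)).
A = k + 4, B = k + 8, C = k + 11/2.
Need (k + 4)·f(k+1) − (k + 7)·f(k) = k + 11/2.
deg f ≤ 3 (via 1,1,1).
A polynomial solution: f(k) = k*(k + 5)*(k + 10)/48.
So s_k = (B(k−1)f/C)·t_k = (k*(k + 5)*(k + 7)*(k + 10)/(24*(2*k + 11)))·t_k = k*(-k - 10)/(6*(k**2 + 10*k + 24)).
Check: Δs_k = 4*(-2*k - 11)/(k**4 + 22*k**3 + 179*k**2 + 638*k + 840). ✓
Σ_(k=0)^n t_k = s_(n+1) − s_(0) = ((-n**2 - 12*n - 11)/(6*(n**2 + 12*n + 35))) − (0), i.e. (-n**2 - 12*n - 11)/(6*(n**2 + 12*n + 35)).

S(n) = (-n**2 - 12*n - 11)/(6*(n**2 + 12*n + 35))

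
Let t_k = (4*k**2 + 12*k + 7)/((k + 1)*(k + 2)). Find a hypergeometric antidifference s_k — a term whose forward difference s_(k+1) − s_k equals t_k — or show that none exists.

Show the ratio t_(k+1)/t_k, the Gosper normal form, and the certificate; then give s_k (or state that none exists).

Compute t_(k+1)/t_k: get (k + 1)*(12*k + 4*(k + 1)**2 + 19)/((k + 3)*(4*k**2 + 12*k + 7)).
So A=k + 1 and B=k + 3, with C=k**2 + 3*k + 7/4.
Set up (k + 1)·f(k+1) − (k + 2)·f(k) − (k**2 + 3*k + 7/4) = 0.
From deg A=1, deg B=1, deg C=2: d=2.
Coefficient equations give f(k) = k*(4*k + 3)/4.
Certificate R = B(k−1)f/C = k*(k + 2)*(4*k + 3)/(4*k**2 + 12*k + 7) gives s_k = k*(4*k + 3)/(k + 1).
Verify: (4*k**2 + 12*k + 7)/(k**2 + 3*k + 2) matches t_k.

s_k = k*(4*k + 3)/(k + 1)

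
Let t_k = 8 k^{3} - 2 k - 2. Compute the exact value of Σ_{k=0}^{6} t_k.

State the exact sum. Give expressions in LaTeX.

Σ = 3472

t_(k+1)/t_k = (k - 4*(k + 1)**3 + 2)/(-4*k**3 + k + 1).
Take A(k)=1, B(k)=1, C(k)=k**3 - k/4 - 1/4.
Need (1)·f(k+1) − (1)·f(k) = k**3 - k/4 - 1/4.
Degrees (0,0,3) ⇒ d ≤ 4.
Solving with deg f ≤ 4: f(k) = k*(2*k**3 - 4*k**2 + k - 1)/8.
R(k) = B(k−1)·f(k)/C(k) = k*(2*k**3 - 4*k**2 + k - 1)/(2*(4*k**3 - k - 1)); s_k = R·t_k = k*(2*k**3 - 4*k**2 + k - 1).
Check: Δs_k = 8*k**3 - 2*k - 2. ✓
Σ_(k=0)^(6) t_k = s_(7) − s_(0) = 3472 − (0) = 3472.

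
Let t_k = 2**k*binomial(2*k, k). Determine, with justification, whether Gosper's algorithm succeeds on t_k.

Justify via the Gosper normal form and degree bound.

No — negative degree bound, so no certificate f.

t_(k+1)/t_k = 4*(2*k + 1)/(k + 1).
Normal form (A,B,C) = (8*k + 4, k + 1, 1).
Key eq: (8*k + 4)·f(k+1) = (k)·f(k) + (1).
From deg A=1, deg B=1, deg C=0: d=-1.
Bound -1 < 0, so the key equation has no polynomial solution.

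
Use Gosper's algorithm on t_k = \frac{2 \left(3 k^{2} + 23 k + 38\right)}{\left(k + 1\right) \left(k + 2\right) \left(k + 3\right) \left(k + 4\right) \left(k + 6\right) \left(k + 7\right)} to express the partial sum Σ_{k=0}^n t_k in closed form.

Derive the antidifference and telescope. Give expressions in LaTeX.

S(n) = \frac{n^{3} + 13 n^{2} + 50 n + 38}{9 \left(n^{3} + 13 n^{2} + 50 n + 56\right)}

Ratio r(k) = (k + 1)*(k + 6)*(23*k + 3*(k + 1)**2 + 61)/((k + 5)*(k + 8)*(3*k**2 + 23*k + 38)).
Normal form (A,B,C) = (k + 1, k + 8, k**3 + 38*k**2/3 + 51*k + 190/3).
Need (k + 1)·f(k+1) − (k + 7)·f(k) = k**3 + 38*k**2/3 + 51*k + 190/3.
From deg A=1, deg B=1, deg C=3: d=6.
Coefficient equations give f(k) = k*(k + 2)*(k + 4)*(k + 5)*(k**2 + 10*k + 27)/54.
R(k) = B(k−1)·f(k)/C(k) = k*(k + 2)*(k + 4)*(k + 7)*(k**2 + 10*k + 27)/(18*(3*k**2 + 23*k + 38)); s_k = R·t_k = k*(k**2 + 10*k + 27)/(9*(k**3 + 10*k**2 + 27*k + 18)).
Check: Δs_k = 2*(3*k**2 + 23*k + 38)/(k**6 + 23*k**5 + 207*k**4 + 925*k**3 + 2144*k**2 + 2412*k + 1008). ✓
s_(n+1) = (n**3 + 13*n**2 + 50*n + 38)/(9*(n**3 + 13*n**2 + 50*n + 56)) and s_(0) = 0, so S(n) = (n**3 + 13*n**2 + 50*n + 38)/(9*(n**3 + 13*n**2 + 50*n + 56)).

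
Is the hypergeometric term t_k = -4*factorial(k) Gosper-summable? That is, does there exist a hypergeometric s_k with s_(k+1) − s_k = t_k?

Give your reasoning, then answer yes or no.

No — t_k has no hypergeometric antidifference.

The ratio is k + 1.
Take A(k)=k + 1, B(k)=1, C(k)=1.
f must satisfy (k + 1)·f(k+1) − (1)·f(k) = 1.
d = -1 from the (1,0,0) case.
deg f ≤ -1 is impossible — no certificate.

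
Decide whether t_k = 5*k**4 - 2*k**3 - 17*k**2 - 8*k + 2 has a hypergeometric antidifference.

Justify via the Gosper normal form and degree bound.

The ratio is (5*k**4 + 18*k**3 + 7*k**2 - 28*k - 20)/(5*k**4 - 2*k**3 - 17*k**2 - 8*k + 2).
A = 1, B = 1, C = k**4 - 2*k**3/5 - 17*k**2/5 - 8*k/5 + 2/5.
f must satisfy (1)·f(k+1) − (1)·f(k) = k**4 - 2*k**3/5 - 17*k**2/5 - 8*k/5 + 2/5.
Degrees (0,0,4) ⇒ d ≤ 5.
A polynomial solution: f(k) = k*(k + 1)*(k**3 - 4*k**2 + k + 3)/5.
Certificate R = B(k−1)f/C = k*(k**3 - 4*k**2 + k + 3)/((k + 1)*(5*k**2 - 12*k + 2)) gives s_k = k*(k**4 - 3*k**3 - 3*k**2 + 4*k + 3).
s_(k+1) − s_k = 5*k**4 - 2*k**3 - 17*k**2 - 8*k + 2 = t_k.

Yes. s_k = k*(k**4 - 3*k**3 - 3*k**2 + 4*k + 3).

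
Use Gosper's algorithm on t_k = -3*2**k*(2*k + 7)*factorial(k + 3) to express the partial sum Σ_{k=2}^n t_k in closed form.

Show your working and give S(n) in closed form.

t_(k+1)/t_k = 2*(k + 4)*(2*k + 9)/(2*k + 7).
So A=2*k + 8 and B=1, with C=k + 7/2.
f must satisfy (2*k + 8)·f(k+1) − (1)·f(k) = k + 7/2.
Degrees (1,0,1) ⇒ d ≤ 0.
Solve for f: f(k) = 1/2 (degree 0 ≤ 0).
R(k) = B(k−1)·f(k)/C(k) = 1/(2*k + 7); s_k = R·t_k = -3*2**k*factorial(k + 3).
Verify: -3*2**k*(2*k + 7)*factorial(k + 3) matches t_k.
s_(n+1) = -6*2**n*factorial(n + 4) and s_(2) = -1440, so S(n) = -6*2**n*factorial(n + 4) + 1440.

S(n) = -6*2**n*factorial(n + 4) + 1440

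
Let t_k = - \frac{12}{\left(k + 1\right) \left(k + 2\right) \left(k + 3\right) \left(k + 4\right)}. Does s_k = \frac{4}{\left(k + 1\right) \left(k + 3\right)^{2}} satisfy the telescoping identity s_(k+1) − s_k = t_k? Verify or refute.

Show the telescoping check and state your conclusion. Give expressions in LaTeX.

s_(k+1) = 4/((k + 2)*(k + 4)**2)
s_(k+1) − s_k = 4/((k + 2)*(k + 4)**2) - 4/((k + 1)*(k + 3)**2)
(s_(k+1) − s_k) − t_k = 4*(4*k + 13)/(k**6 + 17*k**5 + 117*k**4 + 415*k**3 + 794*k**2 + 768*k + 288)

Invalid: residual \frac{4 \left(4 k + 13\right)}{k^{6} + 17 k^{5} + 117 k^{4} + 415 k^{3} + 794 k^{2} + 768 k + 288} ≠ 0.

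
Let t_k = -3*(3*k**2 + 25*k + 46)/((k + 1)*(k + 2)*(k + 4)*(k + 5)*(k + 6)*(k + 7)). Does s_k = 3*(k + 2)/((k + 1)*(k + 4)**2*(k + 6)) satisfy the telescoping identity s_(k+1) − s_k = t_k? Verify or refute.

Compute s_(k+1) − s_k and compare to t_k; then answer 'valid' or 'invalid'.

Invalid: residual 6*(4*k**3 + 51*k**2 + 205*k + 254)/(k**8 + 34*k**7 + 492*k**6 + 3942*k**5 + 19023*k**4 + 56184*k**3 + 98084*k**2 + 91040*k + 33600) ≠ 0.

s_(k+1) = 3*(k + 3)/((k + 2)*(k + 5)**2*(k + 7))
s_(k+1) − s_k = 3*((k + 1)*(k + 3)*(k + 4)**2*(k + 6) - (k + 2)**2*(k + 5)**2*(k + 7))/((k + 1)*(k + 2)*(k + 4)**2*(k + 5)**2*(k + 6)*(k + 7))
(s_(k+1) − s_k) − t_k = 6*(4*k**3 + 51*k**2 + 205*k + 254)/(k**8 + 34*k**7 + 492*k**6 + 3942*k**5 + 19023*k**4 + 56184*k**3 + 98084*k**2 + 91040*k + 33600)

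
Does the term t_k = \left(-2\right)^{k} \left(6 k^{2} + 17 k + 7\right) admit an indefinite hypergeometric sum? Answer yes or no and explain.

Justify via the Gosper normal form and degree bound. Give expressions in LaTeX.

r(k) = 2*(-6*k**2 - 29*k - 30)/(6*k**2 + 17*k + 7) after simplifying.
Take A(k)=-2, B(k)=1, C(k)=k**2 + 17*k/6 + 7/6.
Solve (-2)·f(k+1) − (1)·f(k) = k**2 + 17*k/6 + 7/6.
Bound: deg f ≤ 2.
Solving with deg f ≤ 2: f(k) = -(2*k**2 + 3*k - 1)/6.
Certificate R = B(k−1)f/C = -(2*k**2 + 3*k - 1)/((2*k + 1)*(3*k + 7)) gives s_k = (-2)**k*(-2*k**2 - 3*k + 1).
Verify: (-2)**k*(6*k**2 + 17*k + 7) matches t_k.

Yes. s_k = \left(-2\right)^{k} \left(- 2 k^{2} - 3 k + 1\right).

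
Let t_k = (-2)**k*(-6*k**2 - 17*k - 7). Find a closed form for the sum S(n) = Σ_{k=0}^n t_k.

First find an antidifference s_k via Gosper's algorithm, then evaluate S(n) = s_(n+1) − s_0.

S(n) = -4*(-2)**n*n**2 - 14*(-2)**n*n - 8*(-2)**n + 1

Ratio r(k) = 2*(-6*k**2 - 29*k - 30)/(6*k**2 + 17*k + 7).
A = -2, B = 1, C = k**2 + 17*k/6 + 7/6.
Key eq: (-2)·f(k+1) = (1)·f(k) + (k**2 + 17*k/6 + 7/6).
d = 2 from the (0,0,2) case.
Solving with deg f ≤ 2: f(k) = -(2*k**2 + 3*k - 1)/6.
So s_k = (B(k−1)f/C)·t_k = (-(2*k**2 + 3*k - 1)/((2*k + 1)*(3*k + 7)))·t_k = (-2)**k*(2*k**2 + 3*k - 1).
Check: Δs_k = (-2)**k*(-6*k**2 - 17*k - 7). ✓
s_(n+1) = (-2)**(n + 1)*(2*n**2 + 7*n + 4) and s_(0) = -1, so S(n) = -4*(-2)**n*n**2 - 14*(-2)**n*n - 8*(-2)**n + 1.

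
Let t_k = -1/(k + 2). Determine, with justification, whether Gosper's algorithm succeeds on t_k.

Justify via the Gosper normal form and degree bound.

Step 1: r(k) = (k + 2)/(k + 3).
Take A(k)=k + 2, B(k)=k + 3, C(k)=1.
Set up (k + 2)·f(k+1) − (k + 2)·f(k) − (1) = 0.
Bound: deg f ≤ 0.
Write f(k) = c0. Then LHS − RHS = -1, requiring -1 = 0: contradictory. No certificate.

No — the linear system for f has no solution.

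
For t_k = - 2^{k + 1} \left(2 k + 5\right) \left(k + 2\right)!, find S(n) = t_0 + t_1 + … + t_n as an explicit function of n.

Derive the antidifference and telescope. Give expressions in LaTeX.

The ratio is 2*(k + 3)*(2*k + 7)/(2*k + 5).
Take A(k)=2*k + 6, B(k)=1, C(k)=k + 5/2.
Set up (2*k + 6)·f(k+1) − (1)·f(k) − (k + 5/2) = 0.
Bound: deg f ≤ 0.
Coefficient equations give f(k) = 1/2.
R(k) = B(k−1)·f(k)/C(k) = 1/(2*k + 5); s_k = R·t_k = -2**(k + 1)*factorial(k + 2).
Check: Δs_k = -2**(k + 1)*(2*k + 5)*factorial(k + 2). ✓
Σ_(k=0)^n t_k = s_(n+1) − s_(0) = (-2**(n + 2)*factorial(n + 3)) − (-4), i.e. -4*2**n*factorial(n + 3) + 4.

S(n) = - 4 \cdot 2^{n} \left(n + 3\right)! + 4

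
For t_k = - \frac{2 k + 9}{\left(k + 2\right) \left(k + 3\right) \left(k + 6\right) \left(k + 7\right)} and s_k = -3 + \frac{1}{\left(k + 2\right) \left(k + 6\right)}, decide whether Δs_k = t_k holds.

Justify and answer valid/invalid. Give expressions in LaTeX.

valid; difference matches t_k

s_(k+1) = -3 + 1/((k + 3)*(k + 7))
s_(k+1) − s_k = (-2*k - 9)/(k**4 + 18*k**3 + 113*k**2 + 288*k + 252)
(s_(k+1) − s_k) − t_k = 0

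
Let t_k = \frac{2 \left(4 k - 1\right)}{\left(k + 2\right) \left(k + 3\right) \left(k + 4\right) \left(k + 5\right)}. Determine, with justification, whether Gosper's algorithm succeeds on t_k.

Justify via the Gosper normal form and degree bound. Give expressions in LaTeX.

Ratio r(k) = (k + 2)*(4*k + 3)/((k + 6)*(4*k - 1)).
Factor: A=k + 2; B=k + 6; C=k - 1/4.
Set up (k + 2)·f(k+1) − (k + 5)·f(k) − (k - 1/4) = 0.
deg f ≤ 3 (via 1,1,1).
Match coefficients ⇒ f(k) = k*(k - 2)*(k + 11)/96.
Certificate R = B(k−1)f/C = k*(k - 2)*(k + 5)*(k + 11)/(24*(4*k - 1)) gives s_k = k*(k**2 + 9*k - 22)/(12*(k + 2)*(k + 3)*(k + 4)).
Δs = 2*(4*k - 1)/(k**4 + 14*k**3 + 71*k**2 + 154*k + 120), as required.

Yes. s_k = \frac{k \left(k^{2} + 9 k - 22\right)}{12 \left(k + 2\right) \left(k + 3\right) \left(k + 4\right)}.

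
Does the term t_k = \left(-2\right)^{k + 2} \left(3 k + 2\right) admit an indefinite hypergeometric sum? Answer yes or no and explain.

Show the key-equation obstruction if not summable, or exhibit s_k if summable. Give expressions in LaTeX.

r(k) = 2*(-3*k - 5)/(3*k + 2) after simplifying.
Factor: A=-2; B=1; C=k + 2/3.
Need (-2)·f(k+1) − (1)·f(k) = k + 2/3.
d = 1 from the (0,0,1) case.
Solve for f: f(k) = -k/3 (degree 1 ≤ 1).
Get s_k = R·t_k = -(-2)**(k + 2)*k with R(k) = B(k−1)f(k)/C(k) = -k/(3*k + 2).
Δs = (-2)**(k + 2)*(3*k + 2), as required.

Yes. s_k = - \left(-2\right)^{k + 2} k.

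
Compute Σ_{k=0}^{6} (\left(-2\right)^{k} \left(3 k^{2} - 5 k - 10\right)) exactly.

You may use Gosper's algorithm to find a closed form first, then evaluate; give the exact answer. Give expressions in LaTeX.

Ratio r(k) = 2*(-3*k**2 - k + 12)/(3*k**2 - 5*k - 10).
A = -2, B = 1, C = k**2 - 5*k/3 - 10/3.
Set up (-2)·f(k+1) − (1)·f(k) − (k**2 - 5*k/3 - 10/3) = 0.
Bound: deg f ≤ 2.
Match coefficients ⇒ f(k) = -(k**2 - 3*k - 2)/3.
So s_k = (B(k−1)f/C)·t_k = (-(k**2 - 3*k - 2)/(3*k**2 - 5*k - 10))·t_k = (-2)**k*(-k**2 + 3*k + 2).
Verify: (-2)**k*(3*k**2 - 5*k - 10) matches t_k.
Σ_(k=0)^(6) t_k = s_(7) − s_(0) = 3328 − (2) = 3326.

Σ = 3326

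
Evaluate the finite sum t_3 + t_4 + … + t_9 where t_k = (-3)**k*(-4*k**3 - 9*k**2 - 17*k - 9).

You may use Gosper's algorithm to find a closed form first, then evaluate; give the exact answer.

Σ = 60230871

The ratio is 3*(-4*k**3 - 21*k**2 - 47*k - 39)/(4*k**3 + 9*k**2 + 17*k + 9).
Take A(k)=-3, B(k)=1, C(k)=k**3 + 9*k**2/4 + 17*k/4 + 9/4.
Set up (-3)·f(k+1) − (1)·f(k) − (k**3 + 9*k**2/4 + 17*k/4 + 9/4) = 0.
Bound: deg f ≤ 3.
Match coefficients ⇒ f(k) = -k*(k**2 + 2)/4.
Get s_k = R·t_k = (-3)**k*k*(k**2 + 2) with R(k) = B(k−1)f(k)/C(k) = -k*(k**2 + 2)/(4*k**3 + 9*k**2 + 17*k + 9).
Δs = (-3)**k*(-4*k**3 - 9*k**2 - 17*k - 9), as required.
Σ_(k=3)^(9) t_k = s_(10) − s_(3) = 60229980 − (-891) = 60230871.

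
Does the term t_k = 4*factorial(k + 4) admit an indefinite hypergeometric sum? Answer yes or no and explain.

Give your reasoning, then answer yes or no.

Ratio r(k) = k + 5.
Gosper form: A/B · C(k+1)/C(k) with A=k + 5, B=1, C=1.
Need (k + 5)·f(k+1) − (1)·f(k) = 1.
From deg A=1, deg B=0, deg C=0: d=-1.
deg f ≤ -1 is impossible — no certificate.

No. Not Gosper-summable.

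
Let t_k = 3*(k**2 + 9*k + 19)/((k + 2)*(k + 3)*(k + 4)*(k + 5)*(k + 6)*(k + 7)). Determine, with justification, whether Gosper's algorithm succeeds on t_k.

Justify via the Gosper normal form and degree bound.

Yes. s_k = k*(k**2 + 12*k + 44)/(48*(k**3 + 12*k**2 + 44*k + 48)).

r(k) = (k + 2)*(9*k + (k + 1)**2 + 28)/((k + 8)*(k**2 + 9*k + 19)) after simplifying.
So A=k + 2 and B=k + 8, with C=k**2 + 9*k + 19.
f must satisfy (k + 2)·f(k+1) − (k + 7)·f(k) = k**2 + 9*k + 19.
deg f ≤ 5 (via 1,1,2).
Solving with deg f ≤ 5: f(k) = k*(k + 3)*(k + 5)*(k**2 + 12*k + 44)/144.
R(k) = B(k−1)·f(k)/C(k) = k*(k + 3)*(k + 5)*(k + 7)*(k**2 + 12*k + 44)/(144*(k**2 + 9*k + 19)); s_k = R·t_k = k*(k**2 + 12*k + 44)/(48*(k**3 + 12*k**2 + 44*k + 48)).
Δs = 3*(k**2 + 9*k + 19)/(k**6 + 27*k**5 + 295*k**4 + 1665*k**3 + 5104*k**2 + 8028*k + 5040), as required.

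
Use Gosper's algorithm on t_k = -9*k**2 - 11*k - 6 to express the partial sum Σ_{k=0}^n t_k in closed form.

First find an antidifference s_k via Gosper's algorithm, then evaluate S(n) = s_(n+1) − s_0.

S(n) = -3*n**3 - 10*n**2 - 13*n - 6

t_(k+1)/t_k = (9*k**2 + 29*k + 26)/(9*k**2 + 11*k + 6).
Take A(k)=1, B(k)=1, C(k)=k**2 + 11*k/9 + 2/3.
Need (1)·f(k+1) − (1)·f(k) = k**2 + 11*k/9 + 2/3.
From deg A=0, deg B=0, deg C=2: d=3.
Coefficient equations give f(k) = k*(3*k**2 + k + 2)/9.
Get s_k = R·t_k = k*(-3*k**2 - k - 2) with R(k) = B(k−1)f(k)/C(k) = k*(3*k**2 + k + 2)/(9*k**2 + 11*k + 6).
Verify: -9*k**2 - 11*k - 6 matches t_k.
Evaluate: s_(n+1) = -3*n**3 - 10*n**2 - 13*n - 6; subtract s_(0) = 0 ⇒ S(n) = -3*n**3 - 10*n**2 - 13*n - 6.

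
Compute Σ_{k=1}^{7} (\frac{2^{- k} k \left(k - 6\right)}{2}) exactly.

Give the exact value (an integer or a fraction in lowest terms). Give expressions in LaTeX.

Σ = -797/256

The ratio is (k - 5)*(k + 1)/(2*k*(k - 6)).
So A=1/2 and B=1, with C=k**2 - 6*k.
f must satisfy (1/2)·f(k+1) − (1)·f(k) = k**2 - 6*k.
Bound: deg f ≤ 2.
Solving with deg f ≤ 2: f(k) = -2*(k**2 - 4*k - 3).
Then R = B(k−1)f/C = -2*(k**2 - 4*k - 3)/(k*(k - 6)), so s_k = R(k)·t_k = (-k**2 + 4*k + 3)/2**k.
Verify: k*(k - 6)/(2*2**k) matches t_k.
Evaluate s at k=8 and k=1: -29/256 and 3; difference -797/256.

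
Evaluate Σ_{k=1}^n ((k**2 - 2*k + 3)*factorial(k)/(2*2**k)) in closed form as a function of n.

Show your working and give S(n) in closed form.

Compute t_(k+1)/t_k: get (k**3 + k**2 + 2*k + 2)/(2*(k**2 - 2*k + 3)).
Gosper form: A/B · C(k+1)/C(k) with A=k/2 + 1/2, B=1, C=k**2 - 2*k + 3.
Set up (k/2 + 1/2)·f(k+1) − (1)·f(k) − (k**2 - 2*k + 3) = 0.
Bound: deg f ≤ 1.
Coefficient equations give f(k) = 2*(k - 2).
R(k) = B(k−1)·f(k)/C(k) = 2*(k - 2)/(k**2 - 2*k + 3); s_k = R·t_k = (k - 2)*factorial(k)/2**k.
Δs = (k**2 - 2*k + 3)*factorial(k)/(2*2**k), as required.
Telescope: S(n) = s_(n+1) − s_(1) = 2**(-n - 1)*(n - 1)*factorial(n + 1) − (-1/2) = 2**(-n - 1)*(2**n + n**2*factorial(n) - factorial(n)).

S(n) = 2**(-n - 1)*(2**n + n**2*factorial(n) - factorial(n))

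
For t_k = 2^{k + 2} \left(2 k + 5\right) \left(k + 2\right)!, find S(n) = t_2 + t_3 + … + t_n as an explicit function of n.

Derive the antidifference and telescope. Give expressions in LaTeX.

Ratio r(k) = 2*(k + 3)*(2*k + 7)/(2*k + 5).
Gosper form: A/B · C(k+1)/C(k) with A=2*k + 6, B=1, C=k + 5/2.
Set up (2*k + 6)·f(k+1) − (1)·f(k) − (k + 5/2) = 0.
From deg A=1, deg B=0, deg C=1: d=0.
Solve for f: f(k) = 1/2 (degree 0 ≤ 0).
Get s_k = R·t_k = 2**(k + 2)*factorial(k + 2) with R(k) = B(k−1)f(k)/C(k) = 1/(2*k + 5).
Δs = 2**(k + 2)*(2*k + 5)*factorial(k + 2), as required.
Telescope: S(n) = s_(n+1) − s_(2) = 2**(n + 3)*factorial(n + 3) − (384) = 8*2**n*factorial(n + 3) - 384.

S(n) = 8 \cdot 2^{n} \left(n + 3\right)! - 384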